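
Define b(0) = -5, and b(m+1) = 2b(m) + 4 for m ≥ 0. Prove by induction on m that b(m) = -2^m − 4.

Base case: b(0) = -5, and -2^0 − 4 = -1 − 4 = -5.
Assume b(k) = -2^k − 4 for some k ≥ 0.
Then b(k+1) = 2b(k) + 4 = 2·(-2^k − 4) + 4 = -2^{k+1} − 8 + 4 = -2^{k+1} − 4.
Hence b(m) = -2^m − 4 for every m ≥ 0, by induction.

b(m) = -2^m − 4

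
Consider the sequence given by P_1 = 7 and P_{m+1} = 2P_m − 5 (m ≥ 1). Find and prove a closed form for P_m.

Claim: P_m = 2^m + 5.

Base case: P_1 = 7, and 2^1 + 5 = 2 + 5 = 7.
Assume P_r = 2^r + 5 for some r ≥ 1.
Then P_{r+1} = 2P_r − 5 = 2·(2^r + 5) − 5 = 2^{r+1} + 10 − 5 = 2^{r+1} + 5.
Hence P_m = 2^m + 5 for every m ≥ 1, by induction.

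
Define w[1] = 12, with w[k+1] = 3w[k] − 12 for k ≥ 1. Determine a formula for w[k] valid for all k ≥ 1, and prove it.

Claim: w[k] = 2·3^k + 6.

Base case: w[1] = 12, and 2·3^1 + 6 = 6 + 6 = 12.
Assume w[m] = 2·3^m + 6 for some m ≥ 1.
Then w[m+1] = 3w[m] − 12 = 3·(2·3^m + 6) − 12 = 6·3^m + 18 − 12 = 2·3^{m+1} + 6.
This completes the inductive step, so w[k] = 2·3^k + 6 for all k ≥ 1.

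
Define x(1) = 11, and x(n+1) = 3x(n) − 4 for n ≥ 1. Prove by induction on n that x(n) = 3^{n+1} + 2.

Base case: x(1) = 11, and 3^{1+1} + 2 = 9 + 2 = 11.
Assume x(m) = 3^{m+1} + 2 for some m ≥ 1.
Then x(m+1) = 3x(m) − 4 = 3·(3^{m+1} + 2) − 4 = 3^{m+2} + 6 − 4 = 3^{m+2} + 2.
By induction, x(n) = 3^{n+1} + 2 for all n ≥ 1.

x(n) = 3^{n+1} + 2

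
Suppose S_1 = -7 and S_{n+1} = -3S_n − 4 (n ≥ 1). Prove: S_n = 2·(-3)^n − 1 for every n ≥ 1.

Base case: S_1 = -7, and 2·(-3)^1 − 1 = -6 − 1 = -7.
Assume S_r = 2·(-3)^r − 1 for some r ≥ 1.
Then S_{r+1} = -3S_r − 4 = -3·(2·(-3)^r − 1) − 4 = -6·(-3)^r + 3 − 4 = 2·(-3)^{r+1} − 1.
Hence S_n = 2·(-3)^n − 1 for every n ≥ 1, by induction.

S_n = 2·(-3)^n − 1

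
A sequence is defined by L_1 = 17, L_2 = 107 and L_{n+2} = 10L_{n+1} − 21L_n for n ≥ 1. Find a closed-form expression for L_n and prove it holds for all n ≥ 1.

Claim: L_n = 3^n + 2·7^n.

Base cases: L_1 = 17 and 3^1 + 2·7^1 = 17; L_2 = 107 and 3^2 + 2·7^2 = 107.
Assume L_j = 3^j + 2·7^j for all 1 ≤ j ≤ r, where r ≥ 2.
Then L_{r+1} = 10L_r − 21L_{r−1} = 10·(3^r + 2·7^r) − 21·(3^{r−1} + 2·7^{r−1}) = (10·3 − 21)3^{r−1} + 2·(10·7 − 21)7^{r−1} = 9·3^{r−1} + 98·7^{r−1} = 3^{r+1} + 2·7^{r+1}.
So the formula holds for r+1, and by strong induction L_n = 3^n + 2·7^n for all n ≥ 1.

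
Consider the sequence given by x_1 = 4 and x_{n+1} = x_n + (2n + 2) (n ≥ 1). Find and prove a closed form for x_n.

Claim: x_n = n^2 + n + 2.

Base case: x_1 = 4, and 1^2 + 1 + 2 = 4.
Assume x_j = j^2 + j + 2.
Then x_{j+1} = x_j + (2j + 2) = (j^2 + j + 2) + (2j + 2) = j^2 + 3j + 4,
and (j+1)^2 + (j+1) + 2 = j^2 + 3j + 4.
By induction, x_n = n^2 + n + 2 for all n ≥ 1.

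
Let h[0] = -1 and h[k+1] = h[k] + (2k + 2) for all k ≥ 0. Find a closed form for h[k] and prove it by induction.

Claim: h[k] = k^2 + k − 1.

Base case: h[0] = -1, and 0^2 + 0 − 1 = -1.
Assume h[j] = j^2 + j − 1.
Then h[j+1] = h[j] + (2j + 2) = (j^2 + j − 1) + (2j + 2) = j^2 + 3j + 1,
and (j+1)^2 + (j+1) − 1 = j^2 + 3j + 1.
By induction, h[k] = k^2 + k − 1 for all k ≥ 0.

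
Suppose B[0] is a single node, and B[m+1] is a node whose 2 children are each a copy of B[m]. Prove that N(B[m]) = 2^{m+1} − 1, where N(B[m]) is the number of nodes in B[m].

Base case: N(B[0]) = 1, and 2^{0+1} − 1 = 1.
Assume N(B[k]) = 2^{k+1} − 1.
Then N(B[k+1]) = 1 + 2N(B[k]) = 1 + 2(2^{k+1} − 1) = 2^{k+2} − 2 + 1 = 2^{k+2} − 1.
By induction, N(B[m]) = 2^{m+1} − 1 for all m ≥ 0.

N(B[m]) = 2^{m+1} − 1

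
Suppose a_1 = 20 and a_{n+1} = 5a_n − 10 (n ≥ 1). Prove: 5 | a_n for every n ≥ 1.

Base case: a_1 = 20 = 5·4, so 5 | a_1.
Assume 5 | a_j, so a_j = 5t for some integer t.
Then a_{j+1} = 5a_j − 10 = 5·(5t) − 10 = 5(5t − 2), so 5 | a_{j+1}.
Hence 5 | a_n for every n ≥ 1, by induction.

5 | a_n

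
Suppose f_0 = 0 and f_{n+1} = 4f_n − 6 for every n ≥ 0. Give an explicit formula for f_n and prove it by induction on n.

Claim: f_n = -2·4^n + 2.

Base case: f_0 = 0, and -2·4^0 + 2 = -2 + 2 = 0.
Assume f_j = -2·4^j + 2 for some j ≥ 0.
Then f_{j+1} = 4f_j − 6 = 4·(-2·4^j + 2) − 6 = -8·4^j + 8 − 6 = -2·4^{j+1} + 2.
By induction, f_n = -2·4^n + 2 for all n ≥ 0.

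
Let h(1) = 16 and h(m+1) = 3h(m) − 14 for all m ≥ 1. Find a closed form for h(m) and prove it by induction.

Claim: h(m) = 3^{m+1} + 7.

Base case: h(1) = 16, and 3^{1+1} + 7 = 9 + 7 = 16.
Assume h(r) = 3^{r+1} + 7 for some r ≥ 1.
Then h(r+1) = 3h(r) − 14 = 3·(3^{r+1} + 7) − 14 = 3^{r+2} + 21 − 14 = 3^{r+2} + 7.
Hence h(m) = 3^{m+1} + 7 for every m ≥ 1, by induction.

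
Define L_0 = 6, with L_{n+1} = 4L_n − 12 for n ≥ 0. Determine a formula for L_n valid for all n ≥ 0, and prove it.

Claim: L_n = 2·4^n + 4.

Base case: L_0 = 6, and 2·4^0 + 4 = 2 + 4 = 6.
Assume L_r = 2·4^r + 4 for some r ≥ 0.
Then L_{r+1} = 4L_r − 12 = 4·(2·4^r + 4) − 12 = 8·4^r + 16 − 12 = 2·4^{r+1} + 4.
Hence L_n = 2·4^n + 4 for every n ≥ 0, by induction.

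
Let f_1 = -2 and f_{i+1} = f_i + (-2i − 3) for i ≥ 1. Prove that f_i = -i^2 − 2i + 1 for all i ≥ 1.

Base case: f_1 = -2, and -1^2 − 2·1 + 1 = -2.
Assume f_r = -r^2 − 2r + 1.
Then f_{r+1} = f_r + (-2r − 3) = (-r^2 − 2r + 1) + (-2r − 3) = -r^2 − 4r − 2,
and -(r+1)^2 − 2·(r+1) + 1 = -r^2 − 4r − 2.
By induction, f_i = -i^2 − 2i + 1 for all i ≥ 1.

f_i = -i^2 − 2i + 1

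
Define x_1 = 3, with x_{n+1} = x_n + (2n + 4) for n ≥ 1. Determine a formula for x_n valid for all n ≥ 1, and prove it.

Claim: x_n = n^2 + 3n − 1.

Base case: x_1 = 3, and 1^2 + 3·1 − 1 = 3.
Assume x_j = j^2 + 3j − 1.
Then x_{j+1} = x_j + (2j + 4) = (j^2 + 3j − 1) + (2j + 4) = j^2 + 5j + 3,
and (j+1)^2 + 3·(j+1) − 1 = j^2 + 5j + 3.
This completes the inductive step, so x_n = n^2 + 3n − 1 for all n ≥ 1.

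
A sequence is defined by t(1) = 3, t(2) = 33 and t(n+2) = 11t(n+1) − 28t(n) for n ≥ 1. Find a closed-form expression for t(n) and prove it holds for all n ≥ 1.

Claim: t(n) = -4^n + 7^n.

Base cases: t(1) = 3 and -4^1 + 7^1 = 3; t(2) = 33 and -4^2 + 7^2 = 33.
Assume t(i) = -4^i + 7^i for all 1 ≤ i ≤ j, where j ≥ 2.
Then t(j+1) = 11t(j) − 28t(j−1) = 11·(-4^j + 7^j) − 28·(-4^{j−1} + 7^{j−1}) = -(11·4 − 28)4^{j−1} + (11·7 − 28)7^{j−1} = -16·4^{j−1} + 49·7^{j−1} = -4^{j+1} + 7^{j+1}.
This completes the inductive step, so t(n) = -4^n + 7^n for all n ≥ 1.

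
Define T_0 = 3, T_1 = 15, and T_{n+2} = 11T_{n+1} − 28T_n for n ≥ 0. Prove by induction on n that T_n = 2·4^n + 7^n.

Base cases: T_0 = 3 and 2·4^0 + 7^0 = 3; T_1 = 15 and 2·4^1 + 7^1 = 15.
Assume T_i = 2·4^i + 7^i for all 0 ≤ i ≤ j, where j ≥ 1.
Then T_{j+1} = 11T_j − 28T_{j−1} = 11·(2·4^j + 7^j) − 28·(2·4^{j−1} + 7^{j−1}) = 2·(11·4 − 28)4^{j−1} + (11·7 − 28)7^{j−1} = 32·4^{j−1} + 49·7^{j−1} = 2·4^{j+1} + 7^{j+1}.
So the formula holds for j+1, and by strong induction T_n = 2·4^n + 7^n for all n ≥ 0.

T_n = 2·4^n + 7^n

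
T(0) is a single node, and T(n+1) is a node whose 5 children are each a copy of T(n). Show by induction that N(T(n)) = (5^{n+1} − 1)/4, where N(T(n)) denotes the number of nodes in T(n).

Base case: N(T(0)) = 1, and (5^{0+1} − 1)/4 = 1.
Assume N(T(j)) = (5^{j+1} − 1)/4.
Then N(T(j+1)) = 1 + 5N(T(j)) = 1 + 5·(5^{j+1} − 1)/4 = 1 + (5^{j+2} − 5)/4 = (4 + 5^{j+2} − 5)/4 = (5^{j+2} − 1)/4.
So the formula holds for j+1, and by induction N(T(n)) = (5^{n+1} − 1)/4 for all n ≥ 0.

N(T(n)) = (5^{n+1} − 1)/4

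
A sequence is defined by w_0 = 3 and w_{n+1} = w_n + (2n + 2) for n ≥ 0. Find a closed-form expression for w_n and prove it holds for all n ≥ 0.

Claim: w_n = n^2 + n + 3.

Base case: w_0 = 3, and 0^2 + 0 + 3 = 3.
Assume w_m = m^2 + m + 3.
Then w_{m+1} = w_m + (2m + 2) = (m^2 + m + 3) + (2m + 2) = m^2 + 3m + 5,
and (m+1)^2 + (m+1) + 3 = m^2 + 3m + 5.
By induction, w_n = n^2 + n + 3 for all n ≥ 0.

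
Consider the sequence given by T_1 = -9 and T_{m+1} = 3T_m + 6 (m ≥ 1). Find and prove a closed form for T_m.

Claim: T_m = -2·3^m − 3.

Base case: T_1 = -9, and -2·3^1 − 3 = -6 − 3 = -9.
Assume T_j = -2·3^j − 3 for some j ≥ 1.
Then T_{j+1} = 3T_j + 6 = 3·(-2·3^j − 3) + 6 = -6·3^j − 9 + 6 = -2·3^{j+1} − 3.
This completes the inductive step, so T_m = -2·3^m − 3 for all m ≥ 1.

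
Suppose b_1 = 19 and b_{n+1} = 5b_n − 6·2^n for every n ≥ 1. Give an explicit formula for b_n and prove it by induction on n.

Claim: b_n = 3·5^n + 2·2^n.

Base case: b_1 = 19, and 3·5^1 + 2·2^1 = 15 + 4 = 19.
Assume b_m = 3·5^m + 2·2^m for some m ≥ 1.
Then b_{m+1} = 5b_m − 6·2^m = 5·(3·5^m + 2·2^m) − 6·2^m = 3·5^{m+1} + 10·2^m − 6·2^m = 3·5^{m+1} + 4·2^m = 3·5^{m+1} + 2·2^{m+1}.
So the formula holds for m+1, and by induction b_n = 3·5^n + 2·2^n for all n ≥ 1.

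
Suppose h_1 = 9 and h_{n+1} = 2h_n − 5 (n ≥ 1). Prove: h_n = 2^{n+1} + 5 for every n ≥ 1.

Base case: h_1 = 9, and 2^{1+1} + 5 = 4 + 5 = 9.
Assume h_r = 2^{r+1} + 5 for some r ≥ 1.
Then h_{r+1} = 2h_r − 5 = 2·(2^{r+1} + 5) − 5 = 2^{r+2} + 10 − 5 = 2^{r+2} + 5.
Hence h_n = 2^{n+1} + 5 for every n ≥ 1, by induction.

h_n = 2^{n+1} + 5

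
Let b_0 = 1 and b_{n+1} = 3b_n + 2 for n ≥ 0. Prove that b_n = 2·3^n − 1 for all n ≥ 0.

Base case: b_0 = 1, and 2·3^0 − 1 = 2 − 1 = 1.
Assume b_r = 2·3^r − 1 for some r ≥ 0.
Then b_{r+1} = 3b_r + 2 = 3·(2·3^r − 1) + 2 = 6·3^r − 3 + 2 = 2·3^{r+1} − 1.
By induction, b_n = 2·3^n − 1 for all n ≥ 0.

b_n = 2·3^n − 1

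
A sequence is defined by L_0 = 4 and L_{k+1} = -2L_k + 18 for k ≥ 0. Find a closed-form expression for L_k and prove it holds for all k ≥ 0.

Claim: L_k = -2·(-2)^k + 6.

Base case: L_0 = 4, and -2·(-2)^0 + 6 = -2 + 6 = 4.
Assume L_r = -2·(-2)^r + 6 for some r ≥ 0.
Then L_{r+1} = -2L_r + 18 = -2·(-2·(-2)^r + 6) + 18 = 4·(-2)^r − 12 + 18 = -2·(-2)^{r+1} + 6.
Hence L_k = -2·(-2)^k + 6 for every k ≥ 0, by induction.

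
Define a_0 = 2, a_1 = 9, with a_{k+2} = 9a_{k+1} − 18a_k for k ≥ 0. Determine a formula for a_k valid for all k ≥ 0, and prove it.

Claim: a_k = 6^k + 3^k.

Base cases: a_0 = 2 and 6^0 + 3^0 = 2; a_1 = 9 and 6^1 + 3^1 = 9.
Assume a_j = 6^j + 3^j for all 0 ≤ j ≤ m, where m ≥ 1.
Then a_{m+1} = 9a_m − 18a_{m−1} = 9·(6^m + 3^m) − 18·(6^{m−1} + 3^{m−1}) = (9·6 − 18)6^{m−1} + (9·3 − 18)3^{m−1} = 36·6^{m−1} + 9·3^{m−1} = 6^{m+1} + 3^{m+1}.
This completes the inductive step, so a_k = 6^k + 3^k for all k ≥ 0.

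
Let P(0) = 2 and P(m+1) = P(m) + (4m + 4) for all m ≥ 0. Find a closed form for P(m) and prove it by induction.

Claim: P(m) = 2m^2 + 2m + 2.

Base case: P(0) = 2, and 2·0^2 + 2·0 + 2 = 2.
Assume P(r) = 2r^2 + 2r + 2.
Then P(r+1) = P(r) + (4r + 4) = (2r^2 + 2r + 2) + (4r + 4) = 2r^2 + 6r + 6,
and 2·(r+1)^2 + 2·(r+1) + 2 = 2r^2 + 6r + 6.
This completes the inductive step, so P(m) = 2m^2 + 2m + 2 for all m ≥ 0.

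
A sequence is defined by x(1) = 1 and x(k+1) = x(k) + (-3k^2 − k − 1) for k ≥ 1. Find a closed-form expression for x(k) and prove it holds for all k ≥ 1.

Claim: x(k) = -k^3 + k^2 − k + 2.

Base case: x(1) = 1, and -1^3 + 1^2 − 1 + 2 = 1.
Assume x(m) = -m^3 + m^2 − m + 2.
Then x(m+1) = x(m) + (-3m^2 − m − 1) = (-m^3 + m^2 − m + 2) + (-3m^2 − m − 1) = -m^3 − 2m^2 − 2m + 1,
and -(m+1)^3 + (m+1)^2 − (m+1) + 2 = -m^3 − 2m^2 − 2m + 1.
By induction, x(k) = -k^3 + k^2 − k + 2 for all k ≥ 1.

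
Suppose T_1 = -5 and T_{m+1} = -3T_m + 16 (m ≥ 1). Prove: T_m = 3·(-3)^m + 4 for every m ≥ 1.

Base case: T_1 = -5, and 3·(-3)^1 + 4 = -9 + 4 = -5.
Assume T_j = 3·(-3)^j + 4 for some j ≥ 1.
Then T_{j+1} = -3T_j + 16 = -3·(3·(-3)^j + 4) + 16 = -9·(-3)^j − 12 + 16 = 3·(-3)^{j+1} + 4.
By induction, T_m = 3·(-3)^m + 4 for all m ≥ 1.

T_m = 3·(-3)^m + 4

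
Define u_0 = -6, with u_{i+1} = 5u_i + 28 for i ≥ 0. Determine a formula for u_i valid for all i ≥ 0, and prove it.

Claim: u_i = 5^i − 7.

Base case: u_0 = -6, and 5^0 − 7 = 1 − 7 = -6.
Assume u_m = 5^m − 7 for some m ≥ 0.
Then u_{m+1} = 5u_m + 28 = 5·(5^m − 7) + 28 = 5^{m+1} − 35 + 28 = 5^{m+1} − 7.
Hence u_i = 5^i − 7 for every i ≥ 0, by induction.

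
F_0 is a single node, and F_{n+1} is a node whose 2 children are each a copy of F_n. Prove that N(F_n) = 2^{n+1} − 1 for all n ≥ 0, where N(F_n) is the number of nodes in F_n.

Base case: N(F_0) = 1, and 2^{0+1} − 1 = 1.
Assume N(F_r) = 2^{r+1} − 1.
Then N(F_{r+1}) = 1 + 2N(F_r) = 1 + 2(2^{r+1} − 1) = 2^{r+2} − 2 + 1 = 2^{r+2} − 1.
So the formula holds for r+1, and by induction N(F_n) = 2^{n+1} − 1 for all n ≥ 0.

N(F_n) = 2^{n+1} − 1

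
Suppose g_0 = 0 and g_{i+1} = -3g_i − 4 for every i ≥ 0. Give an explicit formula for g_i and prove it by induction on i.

Claim: g_i = (-3)^i − 1.

Base case: g_0 = 0, and (-3)^0 − 1 = 1 − 1 = 0.
Assume g_r = (-3)^r − 1 for some r ≥ 0.
Then g_{r+1} = -3g_r − 4 = -3·((-3)^r − 1) − 4 = -3·(-3)^r + 3 − 4 = (-3)^{r+1} − 1.
This completes the inductive step, so g_i = (-3)^i − 1 for all i ≥ 0.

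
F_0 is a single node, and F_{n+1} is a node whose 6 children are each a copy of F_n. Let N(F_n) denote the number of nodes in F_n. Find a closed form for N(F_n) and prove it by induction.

Claim: N(F_n) = (6^{n+1} − 1)/5.

Base case: N(F_0) = 1, and (6^{0+1} − 1)/5 = 1.
Assume N(F_r) = (6^{r+1} − 1)/5.
Then N(F_{r+1}) = 1 + 6N(F_r) = 1 + 6·(6^{r+1} − 1)/5 = 1 + (6^{r+2} − 6)/5 = (5 + 6^{r+2} − 6)/5 = (6^{r+2} − 1)/5.
Hence N(F_n) = (6^{n+1} − 1)/5 for every n ≥ 0, by induction.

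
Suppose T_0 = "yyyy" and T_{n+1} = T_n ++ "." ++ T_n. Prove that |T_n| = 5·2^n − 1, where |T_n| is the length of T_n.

Base case: |T_0| = 4, and 5·2^0 − 1 = 4.
Assume |T_k| = 5·2^k − 1.
Then |T_{k+1}| = |T_k| + 1 + |T_k| = 2|T_k| + 1 = 2(5·2^k − 1) + 1 = 5·2^{k+1} − 2 + 1 = 5·2^{k+1} − 1.
By induction, |T_n| = 5·2^n − 1 for all n ≥ 0.

|T_n| = 5·2^n − 1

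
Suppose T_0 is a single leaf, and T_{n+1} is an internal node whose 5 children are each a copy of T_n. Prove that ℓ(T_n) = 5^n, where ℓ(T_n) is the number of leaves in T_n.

Base case: ℓ(T_0) = 1, and 5^0 = 1.
Assume ℓ(T_k) = 5^k.
Then ℓ(T_{k+1}) = 5·ℓ(T_k) = 5·5^k = 5^{k+1}.
Hence ℓ(T_n) = 5^n for every n ≥ 0, by induction.

ℓ(T_n) = 5^n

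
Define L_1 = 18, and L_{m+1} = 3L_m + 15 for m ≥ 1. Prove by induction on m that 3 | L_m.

Base case: L_1 = 18 = 3·6, so 3 | L_1.
Assume 3 | L_r, so L_r = 3t for some integer t.
Then L_{r+1} = 3L_r + 15 = 3·(3t) + 15 = 3(3t + 5), so 3 | L_{r+1}.
Hence 3 | L_m for every m ≥ 1, by induction.

3 | L_m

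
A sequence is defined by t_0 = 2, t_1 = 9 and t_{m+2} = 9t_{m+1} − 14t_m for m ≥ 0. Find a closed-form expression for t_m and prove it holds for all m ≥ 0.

Claim: t_m = 7^m + 2^m.

Base cases: t_0 = 2 and 7^0 + 2^0 = 2; t_1 = 9 and 7^1 + 2^1 = 9.
Assume t_j = 7^j + 2^j for all 0 ≤ j ≤ r, where r ≥ 1.
Then t_{r+1} = 9t_r − 14t_{r−1} = 9·(7^r + 2^r) − 14·(7^{r−1} + 2^{r−1}) = (9·7 − 14)7^{r−1} + (9·2 − 14)2^{r−1} = 49·7^{r−1} + 4·2^{r−1} = 7^{r+1} + 2^{r+1}.
This completes the inductive step, so t_m = 7^m + 2^m for all m ≥ 0.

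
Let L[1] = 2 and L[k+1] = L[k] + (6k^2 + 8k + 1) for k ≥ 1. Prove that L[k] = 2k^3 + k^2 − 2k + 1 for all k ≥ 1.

Base case: L[1] = 2, and 2·1^3 + 1^2 − 2·1 + 1 = 2.
Assume L[j] = 2j^3 + j^2 − 2j + 1.
Then L[j+1] = L[j] + (6j^2 + 8j + 1) = (2j^3 + j^2 − 2j + 1) + (6j^2 + 8j + 1) = 2j^3 + 7j^2 + 6j + 2,
and 2·(j+1)^3 + (j+1)^2 − 2·(j+1) + 1 = 2j^3 + 7j^2 + 6j + 2.
This completes the inductive step, so L[k] = 2k^3 + k^2 − 2k + 1 for all k ≥ 1.

L[k] = 2k^3 + k^2 − 2k + 1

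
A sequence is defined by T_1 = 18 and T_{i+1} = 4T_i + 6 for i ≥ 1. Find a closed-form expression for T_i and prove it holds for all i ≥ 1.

Claim: T_i = 5·4^i − 2.

Base case: T_1 = 18, and 5·4^1 − 2 = 20 − 2 = 18.
Assume T_j = 5·4^j − 2 for some j ≥ 1.
Then T_{j+1} = 4T_j + 6 = 4·(5·4^j − 2) + 6 = 20·4^j − 8 + 6 = 5·4^{j+1} − 2.
So the formula holds for j+1, and by induction T_i = 5·4^i − 2 for all i ≥ 1.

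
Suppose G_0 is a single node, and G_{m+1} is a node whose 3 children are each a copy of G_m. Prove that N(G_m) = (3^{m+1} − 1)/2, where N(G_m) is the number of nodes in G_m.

Base case: N(G_0) = 1, and (3^{0+1} − 1)/2 = 1.
Assume N(G_k) = (3^{k+1} − 1)/2.
Then N(G_{k+1}) = 1 + 3N(G_k) = 1 + 3·(3^{k+1} − 1)/2 = 1 + (3^{k+2} − 3)/2 = (2 + 3^{k+2} − 3)/2 = (3^{k+2} − 1)/2.
By induction, N(G_m) = (3^{m+1} − 1)/2 for all m ≥ 0.

N(G_m) = (3^{m+1} − 1)/2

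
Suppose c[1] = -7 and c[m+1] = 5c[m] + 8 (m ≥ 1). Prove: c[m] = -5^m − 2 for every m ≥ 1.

Base case: c[1] = -7, and -5^1 − 2 = -5 − 2 = -7.
Assume c[r] = -5^r − 2 for some r ≥ 1.
Then c[r+1] = 5c[r] + 8 = 5·(-5^r − 2) + 8 = -5^{r+1} − 10 + 8 = -5^{r+1} − 2.
Hence c[m] = -5^m − 2 for every m ≥ 1, by induction.

c[m] = -5^m − 2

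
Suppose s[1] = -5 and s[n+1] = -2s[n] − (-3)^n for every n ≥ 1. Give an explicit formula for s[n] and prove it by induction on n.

Claim: s[n] = (-2)^n + (-3)^n.

Base case: s[1] = -5, and (-2)^1 + (-3)^1 = -2 − 3 = -5.
Assume s[k] = (-2)^k + (-3)^k for some k ≥ 1.
Then s[k+1] = -2s[k] − (-3)^k = -2·((-2)^k + (-3)^k) − (-3)^k = (-2)^{k+1} − 2·(-3)^k − (-3)^k = (-2)^{k+1} − 3·(-3)^k = (-2)^{k+1} + (-3)^{k+1}.
Hence s[n] = (-2)^n + (-3)^n for every n ≥ 1, by induction.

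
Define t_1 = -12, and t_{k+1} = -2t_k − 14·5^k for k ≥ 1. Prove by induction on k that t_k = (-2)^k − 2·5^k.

Base case: t_1 = -12, and (-2)^1 − 2·5^1 = -2 − 10 = -12.
Assume t_j = (-2)^j − 2·5^j for some j ≥ 1.
Then t_{j+1} = -2t_j − 14·5^j = -2·((-2)^j − 2·5^j) − 14·5^j = (-2)^{j+1} + 4·5^j − 14·5^j = (-2)^{j+1} − 10·5^j = (-2)^{j+1} − 2·5^{j+1}.
So the formula holds for j+1, and by induction t_k = (-2)^k − 2·5^k for all k ≥ 1.

t_k = (-2)^k − 2·5^k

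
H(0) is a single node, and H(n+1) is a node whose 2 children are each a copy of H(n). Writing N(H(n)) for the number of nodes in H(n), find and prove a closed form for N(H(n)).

Claim: N(H(n)) = 2^{n+1} − 1.

Base case: N(H(0)) = 1, and 2^{0+1} − 1 = 1.
Assume N(H(k)) = 2^{k+1} − 1.
Then N(H(k+1)) = 1 + 2N(H(k)) = 1 + 2(2^{k+1} − 1) = 2^{k+2} − 2 + 1 = 2^{k+2} − 1.
So the formula holds for k+1, and by induction N(H(n)) = 2^{n+1} − 1 for all n ≥ 0.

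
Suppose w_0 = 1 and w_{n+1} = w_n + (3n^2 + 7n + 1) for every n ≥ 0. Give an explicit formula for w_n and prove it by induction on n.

Claim: w_n = n^3 + 2n^2 − 2n + 1.

Base case: w_0 = 1, and 0^3 + 2·0^2 − 2·0 + 1 = 1.
Assume w_r = r^3 + 2r^2 − 2r + 1.
Then w_{r+1} = w_r + (3r^2 + 7r + 1) = (r^3 + 2r^2 − 2r + 1) + (3r^2 + 7r + 1) = r^3 + 5r^2 + 5r + 2,
and (r+1)^3 + 2·(r+1)^2 − 2·(r+1) + 1 = r^3 + 5r^2 + 5r + 2.
This completes the inductive step, so w_n = n^3 + 2n^2 − 2n + 1 for all n ≥ 0.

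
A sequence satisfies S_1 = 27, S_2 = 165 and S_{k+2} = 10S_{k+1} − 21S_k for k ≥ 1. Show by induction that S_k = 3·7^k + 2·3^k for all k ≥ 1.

Base cases: S_1 = 27 and 3·7^1 + 2·3^1 = 27; S_2 = 165 and 3·7^2 + 2·3^2 = 165.
Assume S_j = 3·7^j + 2·3^j for all 1 ≤ j ≤ r, where r ≥ 2.
Then S_{r+1} = 10S_r − 21S_{r−1} = 10·(3·7^r + 2·3^r) − 21·(3·7^{r−1} + 2·3^{r−1}) = 3·(10·7 − 21)7^{r−1} + 2·(10·3 − 21)3^{r−1} = 147·7^{r−1} + 18·3^{r−1} = 3·7^{r+1} + 2·3^{r+1}.
Hence S_k = 3·7^k + 2·3^k for every k ≥ 1, by strong induction.

S_k = 3·7^k + 2·3^k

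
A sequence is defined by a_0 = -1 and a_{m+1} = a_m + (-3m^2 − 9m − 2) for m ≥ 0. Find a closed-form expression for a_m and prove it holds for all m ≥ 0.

Claim: a_m = -m^3 − 3m^2 + 2m − 1.

Base case: a_0 = -1, and -0^3 − 3·0^2 + 2·0 − 1 = -1.
Assume a_r = -r^3 − 3r^2 + 2r − 1.
Then a_{r+1} = a_r + (-3r^2 − 9r − 2) = (-r^3 − 3r^2 + 2r − 1) + (-3r^2 − 9r − 2) = -r^3 − 6r^2 − 7r − 3,
and -(r+1)^3 − 3·(r+1)^2 + 2·(r+1) − 1 = -r^3 − 6r^2 − 7r − 3.
By induction, a_m = -m^3 − 3m^2 + 2m − 1 for all m ≥ 0.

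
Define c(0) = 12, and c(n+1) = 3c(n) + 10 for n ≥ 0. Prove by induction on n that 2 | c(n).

Base case: c(0) = 12 = 2·6, so 2 | c(0).
Assume 2 | c(j), so c(j) = 2t for some integer t.
Then c(j+1) = 3c(j) + 10 = 3·(2t) + 10 = 2(3t + 5), so 2 | c(j+1).
Hence 2 | c(n) for every n ≥ 0, by induction.

2 | c(n)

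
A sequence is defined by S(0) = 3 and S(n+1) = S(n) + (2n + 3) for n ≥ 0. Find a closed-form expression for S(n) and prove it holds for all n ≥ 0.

Claim: S(n) = n^2 + 2n + 3.

Base case: S(0) = 3, and 0^2 + 2·0 + 3 = 3.
Assume S(r) = r^2 + 2r + 3.
Then S(r+1) = S(r) + (2r + 3) = (r^2 + 2r + 3) + (2r + 3) = r^2 + 4r + 6,
and (r+1)^2 + 2·(r+1) + 3 = r^2 + 4r + 6.
Hence S(n) = n^2 + 2n + 3 for every n ≥ 0, by induction.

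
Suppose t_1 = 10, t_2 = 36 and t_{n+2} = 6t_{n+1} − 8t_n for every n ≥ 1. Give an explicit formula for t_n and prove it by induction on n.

Claim: t_n = 2^n + 2·4^n.

Base cases: t_1 = 10 and 2^1 + 2·4^1 = 10; t_2 = 36 and 2^2 + 2·4^2 = 36.
Assume t_i = 2^i + 2·4^i for all 1 ≤ i ≤ j, where j ≥ 2.
Then t_{j+1} = 6t_j − 8t_{j−1} = 6·(2^j + 2·4^j) − 8·(2^{j−1} + 2·4^{j−1}) = (6·2 − 8)2^{j−1} + 2·(6·4 − 8)4^{j−1} = 4·2^{j−1} + 32·4^{j−1} = 2^{j+1} + 2·4^{j+1}.
By strong induction, t_n = 2^n + 2·4^n for all n ≥ 1.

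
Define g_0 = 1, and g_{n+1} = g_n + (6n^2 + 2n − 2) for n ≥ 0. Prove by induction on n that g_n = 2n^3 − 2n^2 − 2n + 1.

Base case: g_0 = 1, and 2·0^3 − 2·0^2 − 2·0 + 1 = 1.
Assume g_j = 2j^3 − 2j^2 − 2j + 1.
Then g_{j+1} = g_j + (6j^2 + 2j − 2) = (2j^3 − 2j^2 − 2j + 1) + (6j^2 + 2j − 2) = 2j^3 + 4j^2 − 1,
and 2·(j+1)^3 − 2·(j+1)^2 − 2·(j+1) + 1 = 2j^3 + 4j^2 − 1.
This completes the inductive step, so g_n = 2n^3 − 2n^2 − 2n + 1 for all n ≥ 0.

g_n = 2n^3 − 2n^2 − 2n + 1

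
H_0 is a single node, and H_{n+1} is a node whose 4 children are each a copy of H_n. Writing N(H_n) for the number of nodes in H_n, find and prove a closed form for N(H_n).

Claim: N(H_n) = (4^{n+1} − 1)/3.

Base case: N(H_0) = 1, and (4^{0+1} − 1)/3 = 1.
Assume N(H_r) = (4^{r+1} − 1)/3.
Then N(H_{r+1}) = 1 + 4N(H_r) = 1 + 4·(4^{r+1} − 1)/3 = 1 + (4^{r+2} − 4)/3 = (3 + 4^{r+2} − 4)/3 = (4^{r+2} − 1)/3.
Hence N(H_n) = (4^{n+1} − 1)/3 for every n ≥ 0, by induction.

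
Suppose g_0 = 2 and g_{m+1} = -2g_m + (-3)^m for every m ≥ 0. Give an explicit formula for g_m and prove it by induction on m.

Claim: g_m = 3·(-2)^m − (-3)^m.

Base case: g_0 = 2, and 3·(-2)^0 − (-3)^0 = 3 − 1 = 2.
Assume g_j = 3·(-2)^j − (-3)^j for some j ≥ 0.
Then g_{j+1} = -2g_j + (-3)^j = -2·(3·(-2)^j − (-3)^j) + (-3)^j = 3·(-2)^{j+1} + 2·(-3)^j + (-3)^j = 3·(-2)^{j+1} + 3·(-3)^j = 3·(-2)^{j+1} − (-3)^{j+1}.
Hence g_m = 3·(-2)^m − (-3)^m for every m ≥ 0, by induction.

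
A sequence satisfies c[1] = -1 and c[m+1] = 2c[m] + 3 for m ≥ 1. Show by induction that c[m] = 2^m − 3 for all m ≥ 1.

Base case: c[1] = -1, and 2^1 − 3 = 2 − 3 = -1.
Assume c[k] = 2^k − 3 for some k ≥ 1.
Then c[k+1] = 2c[k] + 3 = 2·(2^k − 3) + 3 = 2^{k+1} − 6 + 3 = 2^{k+1} − 3.
Hence c[m] = 2^m − 3 for every m ≥ 1, by induction.

c[m] = 2^m − 3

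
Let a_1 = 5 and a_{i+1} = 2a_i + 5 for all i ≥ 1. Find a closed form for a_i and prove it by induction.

Claim: a_i = 5·2^i − 5.

Base case: a_1 = 5, and 5·2^1 − 5 = 10 − 5 = 5.
Assume a_k = 5·2^k − 5 for some k ≥ 1.
Then a_{k+1} = 2a_k + 5 = 2·(5·2^k − 5) + 5 = 10·2^k − 10 + 5 = 5·2^{k+1} − 5.
By induction, a_i = 5·2^i − 5 for all i ≥ 1.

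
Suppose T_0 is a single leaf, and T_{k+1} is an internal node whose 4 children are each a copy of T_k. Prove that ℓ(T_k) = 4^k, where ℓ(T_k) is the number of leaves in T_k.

Base case: ℓ(T_0) = 1, and 4^0 = 1.
Assume ℓ(T_m) = 4^m.
Then ℓ(T_{m+1}) = 4·ℓ(T_m) = 4·4^m = 4^{m+1}.
Hence ℓ(T_k) = 4^k for every k ≥ 0, by induction.

ℓ(T_k) = 4^k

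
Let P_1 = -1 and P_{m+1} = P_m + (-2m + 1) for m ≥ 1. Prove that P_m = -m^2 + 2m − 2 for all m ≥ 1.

Base case: P_1 = -1, and -1^2 + 2·1 − 2 = -1.
Assume P_k = -k^2 + 2k − 2.
Then P_{k+1} = P_k + (-2k + 1) = (-k^2 + 2k − 2) + (-2k + 1) = -k^2 − 1,
and -(k+1)^2 + 2·(k+1) − 2 = -k^2 − 1.
By induction, P_m = -m^2 + 2m − 2 for all m ≥ 1.

P_m = -m^2 + 2m − 2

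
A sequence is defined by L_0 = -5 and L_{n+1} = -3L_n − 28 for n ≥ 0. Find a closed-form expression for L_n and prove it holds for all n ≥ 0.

Claim: L_n = 2·(-3)^n − 7.

Base case: L_0 = -5, and 2·(-3)^0 − 7 = 2 − 7 = -5.
Assume L_k = 2·(-3)^k − 7 for some k ≥ 0.
Then L_{k+1} = -3L_k − 28 = -3·(2·(-3)^k − 7) − 28 = -6·(-3)^k + 21 − 28 = 2·(-3)^{k+1} − 7.
This completes the inductive step, so L_n = 2·(-3)^n − 7 for all n ≥ 0.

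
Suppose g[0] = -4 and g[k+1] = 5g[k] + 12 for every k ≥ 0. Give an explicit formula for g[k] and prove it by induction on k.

Claim: g[k] = -5^k − 3.

Base case: g[0] = -4, and -5^0 − 3 = -1 − 3 = -4.
Assume g[r] = -5^r − 3 for some r ≥ 0.
Then g[r+1] = 5g[r] + 12 = 5·(-5^r − 3) + 12 = -5^{r+1} − 15 + 12 = -5^{r+1} − 3.
By induction, g[k] = -5^k − 3 for all k ≥ 0.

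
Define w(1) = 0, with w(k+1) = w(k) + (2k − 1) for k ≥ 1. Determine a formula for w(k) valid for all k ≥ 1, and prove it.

Claim: w(k) = k^2 − 2k + 1.

Base case: w(1) = 0, and 1^2 − 2·1 + 1 = 0.
Assume w(j) = j^2 − 2j + 1.
Then w(j+1) = w(j) + (2j − 1) = (j^2 − 2j + 1) + (2j − 1) = j^2,
and (j+1)^2 − 2·(j+1) + 1 = j^2.
This completes the inductive step, so w(k) = k^2 − 2k + 1 for all k ≥ 1.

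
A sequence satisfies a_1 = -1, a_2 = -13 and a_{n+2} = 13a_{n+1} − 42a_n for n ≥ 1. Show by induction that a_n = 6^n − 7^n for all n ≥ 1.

Base cases: a_1 = -1 and 6^1 − 7^1 = -1; a_2 = -13 and 6^2 − 7^2 = -13.
Assume a_j = 6^j − 7^j for all 1 ≤ j ≤ k, where k ≥ 2.
Then a_{k+1} = 13a_k − 42a_{k−1} = 13·(6^k − 7^k) − 42·(6^{k−1} − 7^{k−1}) = (13·6 − 42)6^{k−1} − (13·7 − 42)7^{k−1} = 36·6^{k−1} − 49·7^{k−1} = 6^{k+1} − 7^{k+1}.
By strong induction, a_n = 6^n − 7^n for all n ≥ 1.

a_n = 6^n − 7^n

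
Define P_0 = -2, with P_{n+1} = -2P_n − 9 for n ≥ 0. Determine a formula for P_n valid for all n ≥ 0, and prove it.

Claim: P_n = (-2)^n − 3.

Base case: P_0 = -2, and (-2)^0 − 3 = 1 − 3 = -2.
Assume P_j = (-2)^j − 3 for some j ≥ 0.
Then P_{j+1} = -2P_j − 9 = -2·((-2)^j − 3) − 9 = -2·(-2)^j + 6 − 9 = (-2)^{j+1} − 3.
Hence P_n = (-2)^n − 3 for every n ≥ 0, by induction.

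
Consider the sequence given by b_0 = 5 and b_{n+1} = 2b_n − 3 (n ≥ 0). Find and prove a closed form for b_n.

Claim: b_n = 2^{n+1} + 3.

Base case: b_0 = 5, and 2^{0+1} + 3 = 2 + 3 = 5.
Assume b_k = 2^{k+1} + 3 for some k ≥ 0.
Then b_{k+1} = 2b_k − 3 = 2·(2^{k+1} + 3) − 3 = 2^{k+2} + 6 − 3 = 2^{k+2} + 3.
Hence b_n = 2^{n+1} + 3 for every n ≥ 0, by induction.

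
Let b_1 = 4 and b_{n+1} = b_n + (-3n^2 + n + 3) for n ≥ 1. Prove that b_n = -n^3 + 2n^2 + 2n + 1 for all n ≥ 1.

Base case: b_1 = 4, and -1^3 + 2·1^2 + 2·1 + 1 = 4.
Assume b_j = -j^3 + 2j^2 + 2j + 1.
Then b_{j+1} = b_j + (-3j^2 + j + 3) = (-j^3 + 2j^2 + 2j + 1) + (-3j^2 + j + 3) = -j^3 − j^2 + 3j + 4,
and -(j+1)^3 + 2·(j+1)^2 + 2·(j+1) + 1 = -j^3 − j^2 + 3j + 4.
Hence b_n = -n^3 + 2n^2 + 2n + 1 for every n ≥ 1, by induction.

b_n = -n^3 + 2n^2 + 2n + 1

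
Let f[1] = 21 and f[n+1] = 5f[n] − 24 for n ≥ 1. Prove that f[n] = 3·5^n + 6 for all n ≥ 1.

Base case: f[1] = 21, and 3·5^1 + 6 = 15 + 6 = 21.
Assume f[m] = 3·5^m + 6 for some m ≥ 1.
Then f[m+1] = 5f[m] − 24 = 5·(3·5^m + 6) − 24 = 15·5^m + 30 − 24 = 3·5^{m+1} + 6.
So the formula holds for m+1, and by induction f[n] = 3·5^n + 6 for all n ≥ 1.

f[n] = 3·5^n + 6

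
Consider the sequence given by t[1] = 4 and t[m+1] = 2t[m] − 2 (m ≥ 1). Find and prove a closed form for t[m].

Claim: t[m] = 2^m + 2.

Base case: t[1] = 4, and 2^1 + 2 = 2 + 2 = 4.
Assume t[k] = 2^k + 2 for some k ≥ 1.
Then t[k+1] = 2t[k] − 2 = 2·(2^k + 2) − 2 = 2^{k+1} + 4 − 2 = 2^{k+1} + 2.
By induction, t[m] = 2^m + 2 for all m ≥ 1.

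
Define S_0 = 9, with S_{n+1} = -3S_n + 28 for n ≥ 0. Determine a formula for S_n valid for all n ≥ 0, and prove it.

Claim: S_n = 2·(-3)^n + 7.

Base case: S_0 = 9, and 2·(-3)^0 + 7 = 2 + 7 = 9.
Assume S_r = 2·(-3)^r + 7 for some r ≥ 0.
Then S_{r+1} = -3S_r + 28 = -3·(2·(-3)^r + 7) + 28 = -6·(-3)^r − 21 + 28 = 2·(-3)^{r+1} + 7.
Hence S_n = 2·(-3)^n + 7 for every n ≥ 0, by induction.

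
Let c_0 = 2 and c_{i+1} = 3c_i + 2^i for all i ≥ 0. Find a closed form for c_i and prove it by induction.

Claim: c_i = 3·3^i − 2^i.

Base case: c_0 = 2, and 3·3^0 − 2^0 = 3 − 1 = 2.
Assume c_j = 3·3^j − 2^j for some j ≥ 0.
Then c_{j+1} = 3c_j + 2^j = 3·(3·3^j − 2^j) + 2^j = 3·3^{j+1} − 3·2^j + 2^j = 3·3^{j+1} − 2·2^j = 3·3^{j+1} − 2^{j+1}.
So the formula holds for j+1, and by induction c_i = 3·3^i − 2^i for all i ≥ 0.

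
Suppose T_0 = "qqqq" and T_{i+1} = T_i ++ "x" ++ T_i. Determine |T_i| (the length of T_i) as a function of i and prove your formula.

Claim: |T_i| = 5·2^i − 1.

Base case: |T_0| = 4, and 5·2^0 − 1 = 4.
Assume |T_k| = 5·2^k − 1.
Then |T_{k+1}| = |T_k| + 1 + |T_k| = 2|T_k| + 1 = 2(5·2^k − 1) + 1 = 5·2^{k+1} − 2 + 1 = 5·2^{k+1} − 1.
Hence |T_i| = 5·2^i − 1 for every i ≥ 0, by induction.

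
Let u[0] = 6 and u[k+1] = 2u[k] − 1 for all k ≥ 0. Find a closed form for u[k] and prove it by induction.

Claim: u[k] = 5·2^k + 1.

Base case: u[0] = 6, and 5·2^0 + 1 = 5 + 1 = 6.
Assume u[r] = 5·2^r + 1 for some r ≥ 0.
Then u[r+1] = 2u[r] − 1 = 2·(5·2^r + 1) − 1 = 10·2^r + 2 − 1 = 5·2^{r+1} + 1.
Hence u[k] = 5·2^k + 1 for every k ≥ 0, by induction.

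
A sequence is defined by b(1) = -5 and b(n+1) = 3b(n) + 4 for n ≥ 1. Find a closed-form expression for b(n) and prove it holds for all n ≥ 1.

Claim: b(n) = -3^n − 2.

Base case: b(1) = -5, and -3^1 − 2 = -3 − 2 = -5.
Assume b(j) = -3^j − 2 for some j ≥ 1.
Then b(j+1) = 3b(j) + 4 = 3·(-3^j − 2) + 4 = -3^{j+1} − 6 + 4 = -3^{j+1} − 2.
So the formula holds for j+1, and by induction b(n) = -3^n − 2 for all n ≥ 1.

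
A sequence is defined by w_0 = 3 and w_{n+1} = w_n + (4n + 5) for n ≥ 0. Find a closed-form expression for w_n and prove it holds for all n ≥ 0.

Claim: w_n = 2n^2 + 3n + 3.

Base case: w_0 = 3, and 2·0^2 + 3·0 + 3 = 3.
Assume w_m = 2m^2 + 3m + 3.
Then w_{m+1} = w_m + (4m + 5) = (2m^2 + 3m + 3) + (4m + 5) = 2m^2 + 7m + 8,
and 2·(m+1)^2 + 3·(m+1) + 3 = 2m^2 + 7m + 8.
By induction, w_n = 2n^2 + 3n + 3 for all n ≥ 0.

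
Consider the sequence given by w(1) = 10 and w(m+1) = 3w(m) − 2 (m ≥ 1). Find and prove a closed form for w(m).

Claim: w(m) = 3^{m+1} + 1.

Base case: w(1) = 10, and 3^{1+1} + 1 = 9 + 1 = 10.
Assume w(k) = 3^{k+1} + 1 for some k ≥ 1.
Then w(k+1) = 3w(k) − 2 = 3·(3^{k+1} + 1) − 2 = 3^{k+2} + 3 − 2 = 3^{k+2} + 1.
So the formula holds for k+1, and by induction w(m) = 3^{m+1} + 1 for all m ≥ 1.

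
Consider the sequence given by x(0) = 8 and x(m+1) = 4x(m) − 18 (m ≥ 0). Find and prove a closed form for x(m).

Claim: x(m) = 2·4^m + 6.

Base case: x(0) = 8, and 2·4^0 + 6 = 2 + 6 = 8.
Assume x(r) = 2·4^r + 6 for some r ≥ 0.
Then x(r+1) = 4x(r) − 18 = 4·(2·4^r + 6) − 18 = 8·4^r + 24 − 18 = 2·4^{r+1} + 6.
Hence x(m) = 2·4^m + 6 for every m ≥ 0, by induction.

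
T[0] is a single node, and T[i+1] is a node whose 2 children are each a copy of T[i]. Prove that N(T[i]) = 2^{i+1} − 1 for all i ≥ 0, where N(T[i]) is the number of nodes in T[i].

Base case: N(T[0]) = 1, and 2^{0+1} − 1 = 1.
Assume N(T[m]) = 2^{m+1} − 1.
Then N(T[m+1]) = 1 + 2N(T[m]) = 1 + 2(2^{m+1} − 1) = 2^{m+2} − 2 + 1 = 2^{m+2} − 1.
This completes the inductive step, so N(T[i]) = 2^{i+1} − 1 for all i ≥ 0.

N(T[i]) = 2^{i+1} − 1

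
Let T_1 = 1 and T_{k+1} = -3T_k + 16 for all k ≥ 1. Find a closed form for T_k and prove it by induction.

Claim: T_k = (-3)^k + 4.

Base case: T_1 = 1, and (-3)^1 + 4 = -3 + 4 = 1.
Assume T_j = (-3)^j + 4 for some j ≥ 1.
Then T_{j+1} = -3T_j + 16 = -3·((-3)^j + 4) + 16 = -3·(-3)^j − 12 + 16 = (-3)^{j+1} + 4.
By induction, T_k = (-3)^k + 4 for all k ≥ 1.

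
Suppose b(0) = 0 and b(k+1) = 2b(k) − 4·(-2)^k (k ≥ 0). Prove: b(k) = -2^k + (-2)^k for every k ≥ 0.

Base case: b(0) = 0, and -2^0 + (-2)^0 = -1 + 1 = 0.
Assume b(j) = -2^j + (-2)^j for some j ≥ 0.
Then b(j+1) = 2b(j) − 4·(-2)^j = 2·(-2^j + (-2)^j) − 4·(-2)^j = -2^{j+1} + 2·(-2)^j − 4·(-2)^j = -2^{j+1} − 2·(-2)^j = -2^{j+1} + (-2)^{j+1}.
This completes the inductive step, so b(k) = -2^k + (-2)^k for all k ≥ 0.

b(k) = -2^k + (-2)^k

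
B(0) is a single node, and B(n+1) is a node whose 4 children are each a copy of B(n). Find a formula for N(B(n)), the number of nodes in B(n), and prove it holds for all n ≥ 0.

Claim: N(B(n)) = (4^{n+1} − 1)/3.

Base case: N(B(0)) = 1, and (4^{0+1} − 1)/3 = 1.
Assume N(B(j)) = (4^{j+1} − 1)/3.
Then N(B(j+1)) = 1 + 4N(B(j)) = 1 + 4·(4^{j+1} − 1)/3 = 1 + (4^{j+2} − 4)/3 = (3 + 4^{j+2} − 4)/3 = (4^{j+2} − 1)/3.
This completes the inductive step, so N(B(n)) = (4^{n+1} − 1)/3 for all n ≥ 0.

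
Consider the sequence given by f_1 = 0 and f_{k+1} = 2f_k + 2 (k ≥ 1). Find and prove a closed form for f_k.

Claim: f_k = 2^k − 2.

Base case: f_1 = 0, and 2^1 − 2 = 2 − 2 = 0.
Assume f_r = 2^r − 2 for some r ≥ 1.
Then f_{r+1} = 2f_r + 2 = 2·(2^r − 2) + 2 = 2^{r+1} − 4 + 2 = 2^{r+1} − 2.
So the formula holds for r+1, and by induction f_k = 2^k − 2 for all k ≥ 1.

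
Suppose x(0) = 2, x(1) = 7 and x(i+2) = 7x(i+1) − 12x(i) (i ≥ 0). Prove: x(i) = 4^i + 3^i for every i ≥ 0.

Base cases: x(0) = 2 and 4^0 + 3^0 = 2; x(1) = 7 and 4^1 + 3^1 = 7.
Assume x(j) = 4^j + 3^j for all 0 ≤ j ≤ r, where r ≥ 1.
Then x(r+1) = 7x(r) − 12x(r−1) = 7·(4^r + 3^r) − 12·(4^{r−1} + 3^{r−1}) = (7·4 − 12)4^{r−1} + (7·3 − 12)3^{r−1} = 16·4^{r−1} + 9·3^{r−1} = 4^{r+1} + 3^{r+1}.
This completes the inductive step, so x(i) = 4^i + 3^i for all i ≥ 0.

x(i) = 4^i + 3^i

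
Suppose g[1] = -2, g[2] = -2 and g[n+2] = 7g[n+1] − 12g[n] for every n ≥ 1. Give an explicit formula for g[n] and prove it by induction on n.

Claim: g[n] = 4^n − 2·3^n.

Base cases: g[1] = -2 and 4^1 − 2·3^1 = -2; g[2] = -2 and 4^2 − 2·3^2 = -2.
Assume g[j] = 4^j − 2·3^j for all 1 ≤ j ≤ m, where m ≥ 2.
Then g[m+1] = 7g[m] − 12g[m−1] = 7·(4^m − 2·3^m) − 12·(4^{m−1} − 2·3^{m−1}) = (7·4 − 12)4^{m−1} − 2·(7·3 − 12)3^{m−1} = 16·4^{m−1} − 18·3^{m−1} = 4^{m+1} − 2·3^{m+1}.
By strong induction, g[n] = 4^n − 2·3^n for all n ≥ 1.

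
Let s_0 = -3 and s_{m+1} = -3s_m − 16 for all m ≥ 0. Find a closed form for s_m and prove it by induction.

Claim: s_m = (-3)^m − 4.

Base case: s_0 = -3, and (-3)^0 − 4 = 1 − 4 = -3.
Assume s_k = (-3)^k − 4 for some k ≥ 0.
Then s_{k+1} = -3s_k − 16 = -3·((-3)^k − 4) − 16 = -3·(-3)^k + 12 − 16 = (-3)^{k+1} − 4.
Hence s_m = (-3)^m − 4 for every m ≥ 0, by induction.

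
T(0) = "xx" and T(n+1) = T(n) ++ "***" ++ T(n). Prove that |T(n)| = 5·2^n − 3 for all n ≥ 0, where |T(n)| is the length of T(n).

Base case: |T(0)| = 2, and 5·2^0 − 3 = 2.
Assume |T(m)| = 5·2^m − 3.
Then |T(m+1)| = |T(m)| + 3 + |T(m)| = 2|T(m)| + 3 = 2(5·2^m − 3) + 3 = 5·2^{m+1} − 6 + 3 = 5·2^{m+1} − 3.
Hence |T(n)| = 5·2^n − 3 for every n ≥ 0, by induction.

|T(n)| = 5·2^n − 3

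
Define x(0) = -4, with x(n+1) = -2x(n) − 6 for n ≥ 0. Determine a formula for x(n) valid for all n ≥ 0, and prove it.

Claim: x(n) = -2·(-2)^n − 2.

Base case: x(0) = -4, and -2·(-2)^0 − 2 = -2 − 2 = -4.
Assume x(k) = -2·(-2)^k − 2 for some k ≥ 0.
Then x(k+1) = -2x(k) − 6 = -2·(-2·(-2)^k − 2) − 6 = 4·(-2)^k + 4 − 6 = -2·(-2)^{k+1} − 2.
This completes the inductive step, so x(n) = -2·(-2)^n − 2 for all n ≥ 0.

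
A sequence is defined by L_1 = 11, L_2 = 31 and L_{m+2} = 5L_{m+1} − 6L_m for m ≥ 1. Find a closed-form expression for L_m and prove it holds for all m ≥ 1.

Claim: L_m = 3·3^m + 2^m.

Base cases: L_1 = 11 and 3·3^1 + 2^1 = 11; L_2 = 31 and 3·3^2 + 2^2 = 31.
Assume L_i = 3·3^i + 2^i for all 1 ≤ i ≤ j, where j ≥ 2.
Then L_{j+1} = 5L_j − 6L_{j−1} = 5·(3·3^j + 2^j) − 6·(3·3^{j−1} + 2^{j−1}) = 3·(5·3 − 6)3^{j−1} + (5·2 − 6)2^{j−1} = 27·3^{j−1} + 4·2^{j−1} = 3·3^{j+1} + 2^{j+1}.
By strong induction, L_m = 3·3^m + 2^m for all m ≥ 1.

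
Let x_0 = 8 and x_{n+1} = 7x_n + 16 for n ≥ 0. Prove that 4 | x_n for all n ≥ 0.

Base case: x_0 = 8 = 4·2, so 4 | x_0.
Assume 4 | x_j, so x_j = 4t for some integer t.
Then x_{j+1} = 7x_j + 16 = 7·(4t) + 16 = 4(7t + 4), so 4 | x_{j+1}.
By induction, 4 | x_n for all n ≥ 0.

4 | x_n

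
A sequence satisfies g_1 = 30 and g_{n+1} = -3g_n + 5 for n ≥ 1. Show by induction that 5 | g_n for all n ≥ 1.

Base case: g_1 = 30 = 5·6, so 5 | g_1.
Assume 5 | g_k, so g_k = 5t for some integer t.
Then g_{k+1} = -3g_k + 5 = -3·(5t) + 5 = 5(-3t + 1), so 5 | g_{k+1}.
Hence 5 | g_n for every n ≥ 1, by induction.

5 | g_n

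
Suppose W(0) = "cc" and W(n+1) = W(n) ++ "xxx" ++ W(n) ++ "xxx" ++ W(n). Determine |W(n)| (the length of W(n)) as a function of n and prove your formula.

Claim: |W(n)| = 5·3^n − 3.

Base case: |W(0)| = 2, and 5·3^0 − 3 = 2.
Assume |W(r)| = 5·3^r − 3.
Then |W(r+1)| = 3|W(r)| + 6 = 3(5·3^r − 3) + 6 = 5·3^{r+1} − 9 + 6 = 5·3^{r+1} − 3.
So the formula holds for r+1, and by induction |W(n)| = 5·3^n − 3 for all n ≥ 0.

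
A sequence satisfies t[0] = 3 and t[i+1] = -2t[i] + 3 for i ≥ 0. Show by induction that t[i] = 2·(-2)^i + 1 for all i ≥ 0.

Base case: t[0] = 3, and 2·(-2)^0 + 1 = 2 + 1 = 3.
Assume t[r] = 2·(-2)^r + 1 for some r ≥ 0.
Then t[r+1] = -2t[r] + 3 = -2·(2·(-2)^r + 1) + 3 = -4·(-2)^r − 2 + 3 = 2·(-2)^{r+1} + 1.
By induction, t[i] = 2·(-2)^i + 1 for all i ≥ 0.

t[i] = 2·(-2)^i + 1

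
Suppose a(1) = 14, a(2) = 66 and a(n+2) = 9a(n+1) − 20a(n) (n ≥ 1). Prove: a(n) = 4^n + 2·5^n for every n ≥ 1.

Base cases: a(1) = 14 and 4^1 + 2·5^1 = 14; a(2) = 66 and 4^2 + 2·5^2 = 66.
Assume a(j) = 4^j + 2·5^j for all 1 ≤ j ≤ r, where r ≥ 2.
Then a(r+1) = 9a(r) − 20a(r−1) = 9·(4^r + 2·5^r) − 20·(4^{r−1} + 2·5^{r−1}) = (9·4 − 20)4^{r−1} + 2·(9·5 − 20)5^{r−1} = 16·4^{r−1} + 50·5^{r−1} = 4^{r+1} + 2·5^{r+1}.
So the formula holds for r+1, and by strong induction a(n) = 4^n + 2·5^n for all n ≥ 1.

a(n) = 4^n + 2·5^n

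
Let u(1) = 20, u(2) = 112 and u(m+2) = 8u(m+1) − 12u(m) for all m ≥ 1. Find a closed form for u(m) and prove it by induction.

Claim: u(m) = 3·6^m + 2^m.

Base cases: u(1) = 20 and 3·6^1 + 2^1 = 20; u(2) = 112 and 3·6^2 + 2^2 = 112.
Assume u(j) = 3·6^j + 2^j for all 1 ≤ j ≤ r, where r ≥ 2.
Then u(r+1) = 8u(r) − 12u(r−1) = 8·(3·6^r + 2^r) − 12·(3·6^{r−1} + 2^{r−1}) = 3·(8·6 − 12)6^{r−1} + (8·2 − 12)2^{r−1} = 108·6^{r−1} + 4·2^{r−1} = 3·6^{r+1} + 2^{r+1}.
So the formula holds for r+1, and by strong induction u(m) = 3·6^m + 2^m for all m ≥ 1.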